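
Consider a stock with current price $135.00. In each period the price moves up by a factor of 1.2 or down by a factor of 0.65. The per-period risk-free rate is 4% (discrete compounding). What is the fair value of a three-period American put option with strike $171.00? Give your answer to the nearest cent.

$41.62

Risk-neutral probability p = (1 + 0.04 − 0.65)/(1.2 − 0.65) = 0.3900/0.5500 = 0.7091
Terminal stock prices: S_uuu = 233.3, S_uud = 126.4, S_udd = 68.45, S_ddd = 37.07
Terminal payoffs (K − S): max(-62.28, 0) = 0, max(44.64, 0) = 44.64, max(102.6, 0) = 102.6, max(133.9, 0) = 133.9
Node uu (S = 194.4): continuation = 1/1.04·[0.7091·0.0000 + 0.2909·44.6400] = 12.4867; exercise value = 0.0000 ≤ continuation, so V_uu = 12.4867
Node ud (S = 105.3): continuation = 1/1.04·[0.7091·44.6400 + 0.2909·102.5550] = 59.1231; exercise value = 65.7000 > continuation, so V_ud = 65.7000 (exercise)
Node dd (S = 57.04): continuation = 1/1.04·[0.7091·102.5550 + 0.2909·133.9256] = 107.3856; exercise value = 113.9625 > continuation, so V_dd = 113.9625 (exercise)
Node u (S = 162): continuation = 1/1.04·[0.7091·12.4867 + 0.2909·65.7000] = 26.8913; exercise value = 9.0000 ≤ continuation, so V_u = 26.8913
Node d (S = 87.75): continuation = 1/1.04·[0.7091·65.7000 + 0.2909·113.9625] = 76.6731; exercise value = 83.2500 > continuation, so V_d = 83.2500 (exercise)
Node 0 (S = 135): continuation = 1/1.04·[0.7091·26.8913 + 0.2909·83.2500] = 41.6217; exercise value = 36.0000 ≤ continuation, so V_0 = 41.6217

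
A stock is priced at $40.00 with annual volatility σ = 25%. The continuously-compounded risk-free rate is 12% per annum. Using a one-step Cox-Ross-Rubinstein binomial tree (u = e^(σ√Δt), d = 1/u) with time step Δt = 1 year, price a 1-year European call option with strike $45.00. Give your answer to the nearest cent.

CRR parameters: u = e^(σ√Δt) = e^(0.25·√1) = 1.2840, d = 1/u = 0.7788
Per-period rate: rΔt = 0.12·1 = 0.12, so R = e^0.12 = 1.1275
Risk-neutral probability p = (e^0.12 − 0.7788)/(1.2840 − 0.7788) = 0.3487/0.5052 = 0.6902
Terminal stock prices: S_u = 51.36, S_d = 31.15
Terminal payoffs (S − K): max(6.361, 0) = 6.361, max(-13.85, 0) = 0
Node 0 (S = 40): V_0 = e^(−0.12)·[0.6902·6.3610 + 0.3098·0.0000] = 3.8938

$3.89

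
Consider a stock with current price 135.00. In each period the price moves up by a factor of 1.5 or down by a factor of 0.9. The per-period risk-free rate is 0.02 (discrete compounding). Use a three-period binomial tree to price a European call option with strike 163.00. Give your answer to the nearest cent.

12.56

Risk-neutral probability p = (1 + 0.02 − 0.9)/(1.5 − 0.9) = 0.1200/0.6000 = 0.2000
Terminal stock prices: S_uuu = 455.6, S_uud = 273.4, S_udd = 164, S_ddd = 98.42
Terminal payoffs (S − K): max(292.6, 0) = 292.6, max(110.4, 0) = 110.4, max(1.025, 0) = 1.025, max(-64.58, 0) = 0
Node uu (S = 303.8): V_uu = 1/1.02·[0.2000·292.6250 + 0.8000·110.3750] = 143.9461
Node ud (S = 182.2): V_ud = 1/1.02·[0.2000·110.3750 + 0.8000·1.0250] = 22.4461
Node dd (S = 109.4): V_dd = 1/1.02·[0.2000·1.0250 + 0.8000·0.0000] = 0.2010
Node u (S = 202.5): V_u = 1/1.02·[0.2000·143.9461 + 0.8000·22.4461] = 45.8295
Node d (S = 121.5): V_d = 1/1.02·[0.2000·22.4461 + 0.8000·0.2010] = 4.5588
Node 0 (S = 135): V_0 = 1/1.02·[0.2000·45.8295 + 0.8000·4.5588] = 12.5617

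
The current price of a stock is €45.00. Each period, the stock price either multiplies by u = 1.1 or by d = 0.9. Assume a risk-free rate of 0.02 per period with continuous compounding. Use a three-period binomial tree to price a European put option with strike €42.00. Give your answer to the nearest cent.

€1.06

Risk-neutral probability p = (e^0.02 − 0.9)/(1.1 − 0.9) = 0.1202/0.2000 = 0.6010
Terminal stock prices: S_uuu = 59.9, S_uud = 49.01, S_udd = 40.1, S_ddd = 32.81
Terminal payoffs (K − S): max(-17.9, 0) = 0, max(-7.005, 0) = 0, max(1.905, 0) = 1.905, max(9.195, 0) = 9.195
Node uu (S = 54.45): V_uu = e^(−0.02)·[0.6010·0.0000 + 0.3990·0.0000] = 0.0000
Node ud (S = 44.55): V_ud = e^(−0.02)·[0.6010·0.0000 + 0.3990·1.9050] = 0.7450
Node dd (S = 36.45): V_dd = e^(−0.02)·[0.6010·1.9050 + 0.3990·9.1950] = 4.7183
Node u (S = 49.5): V_u = e^(−0.02)·[0.6010·0.0000 + 0.3990·0.7450] = 0.2914
Node d (S = 40.5): V_d = e^(−0.02)·[0.6010·0.7450 + 0.3990·4.7183] = 2.2842
Node 0 (S = 45): V_0 = e^(−0.02)·[0.6010·0.2914 + 0.3990·2.2842] = 1.0650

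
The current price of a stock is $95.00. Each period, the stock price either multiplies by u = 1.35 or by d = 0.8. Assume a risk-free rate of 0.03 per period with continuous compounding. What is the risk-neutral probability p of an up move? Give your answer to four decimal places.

p = 0.4190

Risk-neutral probability p = (e^0.03 − 0.8)/(1.35 − 0.8) = 0.2305/0.5500 = 0.4190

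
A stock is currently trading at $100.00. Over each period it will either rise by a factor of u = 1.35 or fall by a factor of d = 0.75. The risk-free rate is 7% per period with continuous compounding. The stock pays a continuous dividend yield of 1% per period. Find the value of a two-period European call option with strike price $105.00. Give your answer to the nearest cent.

$18.14

Per-period risk-free factor R = e^0.07 = 1.0725; dividend-adjusted growth = e^(0.07−0.01) = 1.0618.
Risk-neutral probability p = (1.0618 − 0.75)/(1.35 − 0.75) = 0.3118/0.6000 = 0.5197
Terminal stock prices: S_uu = 182.3, S_ud = 101.2, S_dd = 56.25
Terminal payoffs (S − K): max(77.25, 0) = 77.25, max(-3.75, 0) = 0, max(-48.75, 0) = 0
Node u (S = 135): V_u = e^(−0.07)·[0.5197·77.2500 + 0.4803·0.0000] = 37.4346
Node d (S = 75): V_d = e^(−0.07)·[0.5197·0.0000 + 0.4803·0.0000] = 0.0000
Node 0 (S = 100): V_0 = e^(−0.07)·[0.5197·37.4346 + 0.4803·0.0000] = 18.1405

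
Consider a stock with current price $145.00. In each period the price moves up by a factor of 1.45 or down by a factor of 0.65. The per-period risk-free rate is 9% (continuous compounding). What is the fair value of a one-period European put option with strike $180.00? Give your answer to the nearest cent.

Risk-neutral probability p = (e^0.09 − 0.65)/(1.45 − 0.65) = 0.4442/0.8000 = 0.5552
Terminal stock prices: S_u = 210.2, S_d = 94.25
Terminal payoffs (K − S): max(-30.25, 0) = 0, max(85.75, 0) = 85.75
Node 0 (S = 145): V_0 = e^(−0.09)·[0.5552·0.0000 + 0.4448·85.7500] = 34.8574

$34.86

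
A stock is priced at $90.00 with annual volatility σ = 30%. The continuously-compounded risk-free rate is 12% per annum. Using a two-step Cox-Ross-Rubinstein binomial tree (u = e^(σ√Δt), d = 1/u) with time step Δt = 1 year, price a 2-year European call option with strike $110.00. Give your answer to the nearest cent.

$17.12

CRR parameters: u = e^(σ√Δt) = e^(0.3·√1) = 1.3499, d = 1/u = 0.7408
Per-period rate: rΔt = 0.12·1 = 0.12, so R = e^0.12 = 1.1275
Risk-neutral probability p = (e^0.12 − 0.7408)/(1.3499 − 0.7408) = 0.3867/0.6090 = 0.6349
Terminal stock prices: S_uu = 164, S_ud = 90, S_dd = 49.39
Terminal payoffs (S − K): max(53.99, 0) = 53.99, max(-20, 0) = 0, max(-60.61, 0) = 0
Node u (S = 121.5): V_u = e^(−0.12)·[0.6349·53.9907 + 0.3651·0.0000] = 30.4024
Node d (S = 66.67): V_d = e^(−0.12)·[0.6349·0.0000 + 0.3651·0.0000] = 0.0000
Node 0 (S = 90): V_0 = e^(−0.12)·[0.6349·30.4024 + 0.3651·0.0000] = 17.1197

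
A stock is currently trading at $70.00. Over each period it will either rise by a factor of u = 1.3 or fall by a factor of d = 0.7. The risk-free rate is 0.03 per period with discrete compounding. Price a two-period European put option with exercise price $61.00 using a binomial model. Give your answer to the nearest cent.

Risk-neutral probability p = (1 + 0.03 − 0.7)/(1.3 − 0.7) = 0.3300/0.6000 = 0.5500
Terminal stock prices: S_uu = 118.3, S_ud = 63.7, S_dd = 34.3
Terminal payoffs (K − S): max(-57.3, 0) = 0, max(-2.7, 0) = 0, max(26.7, 0) = 26.7
Node u (S = 91): V_u = 1/1.03·[0.5500·0.0000 + 0.4500·0.0000] = 0.0000
Node d (S = 49): V_d = 1/1.03·[0.5500·0.0000 + 0.4500·26.7000] = 11.6650
Node 0 (S = 70): V_0 = 1/1.03·[0.5500·0.0000 + 0.4500·11.6650] = 5.0964

$5.10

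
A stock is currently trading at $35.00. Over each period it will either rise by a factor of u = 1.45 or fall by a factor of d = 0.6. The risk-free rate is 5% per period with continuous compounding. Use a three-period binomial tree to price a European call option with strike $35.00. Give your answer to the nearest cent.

Risk-neutral probability p = (e^0.05 − 0.6)/(1.45 − 0.6) = 0.4513/0.8500 = 0.5309
Terminal stock prices: S_uuu = 106.7, S_uud = 44.15, S_udd = 18.27, S_ddd = 7.56
Terminal payoffs (S − K): max(71.7, 0) = 71.7, max(9.153, 0) = 9.153, max(-16.73, 0) = 0, max(-27.44, 0) = 0
Node uu (S = 73.59): V_uu = e^(−0.05)·[0.5309·71.7019 + 0.4691·9.1525] = 40.2945
Node ud (S = 30.45): V_ud = e^(−0.05)·[0.5309·9.1525 + 0.4691·0.0000] = 4.6221
Node dd (S = 12.6): V_dd = e^(−0.05)·[0.5309·0.0000 + 0.4691·0.0000] = 0.0000
Node u (S = 50.75): V_u = e^(−0.05)·[0.5309·40.2945 + 0.4691·4.6221] = 22.4118
Node d (S = 21): V_d = e^(−0.05)·[0.5309·4.6221 + 0.4691·0.0000] = 2.3343
Node 0 (S = 35): V_0 = e^(−0.05)·[0.5309·22.4118 + 0.4691·2.3343] = 12.3598

$12.36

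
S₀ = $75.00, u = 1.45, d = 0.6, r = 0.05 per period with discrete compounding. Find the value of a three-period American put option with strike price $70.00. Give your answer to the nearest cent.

$14.89

Risk-neutral probability p = (1 + 0.05 − 0.6)/(1.45 − 0.6) = 0.4500/0.8500 = 0.5294
Terminal stock prices: S_uuu = 228.6, S_uud = 94.61, S_udd = 39.15, S_ddd = 16.2
Terminal payoffs (K − S): max(-158.6, 0) = 0, max(-24.61, 0) = 0, max(30.85, 0) = 30.85, max(53.8, 0) = 53.8
Node uu (S = 157.7): continuation = 1/1.05·[0.5294·0.0000 + 0.4706·0.0000] = 0.0000; exercise value = 0.0000 ≤ continuation, so V_uu = 0.0000
Node ud (S = 65.25): continuation = 1/1.05·[0.5294·0.0000 + 0.4706·30.8500] = 13.8263; exercise value = 4.7500 ≤ continuation, so V_ud = 13.8263
Node dd (S = 27): continuation = 1/1.05·[0.5294·30.8500 + 0.4706·53.8000] = 39.6667; exercise value = 43.0000 > continuation, so V_dd = 43.0000 (exercise)
Node u (S = 108.8): continuation = 1/1.05·[0.5294·0.0000 + 0.4706·13.8263] = 6.1967; exercise value = 0.0000 ≤ continuation, so V_u = 6.1967
Node d (S = 45): continuation = 1/1.05·[0.5294·13.8263 + 0.4706·43.0000] = 26.2430; exercise value = 25.0000 ≤ continuation, so V_d = 26.2430
Node 0 (S = 75): continuation = 1/1.05·[0.5294·6.1967 + 0.4706·26.2430] = 14.8859; exercise value = 0.0000 ≤ continuation, so V_0 = 14.8859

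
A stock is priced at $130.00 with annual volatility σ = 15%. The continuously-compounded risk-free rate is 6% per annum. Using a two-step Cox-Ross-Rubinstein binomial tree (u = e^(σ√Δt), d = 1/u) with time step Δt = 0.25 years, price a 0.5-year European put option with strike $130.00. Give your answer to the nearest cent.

$3.07

CRR parameters: u = e^(σ√Δt) = e^(0.15·√0.25) = 1.0779, d = 1/u = 0.9277
Per-period rate: rΔt = 0.06·0.25 = 0.015, so R = e^0.015 = 1.0151
Risk-neutral probability p = (e^0.015 − 0.9277)/(1.0779 − 0.9277) = 0.0874/0.1501 = 0.5819
Terminal stock prices: S_uu = 151, S_ud = 130, S_dd = 111.9
Terminal payoffs (K − S): max(-21.04, 0) = 0, max(0, 0) = 0, max(18.11, 0) = 18.11
Node u (S = 140.1): V_u = e^(−0.015)·[0.5819·0.0000 + 0.4181·0.0000] = 0.0000
Node d (S = 120.6): V_d = e^(−0.015)·[0.5819·0.0000 + 0.4181·18.1080] = 7.4579
Node 0 (S = 130): V_0 = e^(−0.015)·[0.5819·0.0000 + 0.4181·7.4579] = 3.0716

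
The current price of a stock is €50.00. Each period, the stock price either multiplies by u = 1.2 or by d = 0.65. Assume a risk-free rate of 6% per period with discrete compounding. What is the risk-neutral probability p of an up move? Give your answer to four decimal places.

p = 0.7455

Risk-neutral probability p = (1 + 0.06 − 0.65)/(1.2 − 0.65) = 0.4100/0.5500 = 0.7455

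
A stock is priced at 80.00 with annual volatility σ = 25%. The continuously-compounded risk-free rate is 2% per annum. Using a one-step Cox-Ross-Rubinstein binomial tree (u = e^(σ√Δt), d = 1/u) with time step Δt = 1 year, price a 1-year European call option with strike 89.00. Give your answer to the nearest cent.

CRR parameters: u = e^(σ√Δt) = e^(0.25·√1) = 1.2840, d = 1/u = 0.7788
Per-period rate: rΔt = 0.02·1 = 0.02, so R = e^0.02 = 1.0202
Risk-neutral probability p = (e^0.02 − 0.7788)/(1.2840 − 0.7788) = 0.2414/0.5052 = 0.4778
Terminal stock prices: S_u = 102.7, S_d = 62.3
Terminal payoffs (S − K): max(13.72, 0) = 13.72, max(-26.7, 0) = 0
Node 0 (S = 80): V_0 = e^(−0.02)·[0.4778·13.7220 + 0.5222·0.0000] = 6.4267

6.43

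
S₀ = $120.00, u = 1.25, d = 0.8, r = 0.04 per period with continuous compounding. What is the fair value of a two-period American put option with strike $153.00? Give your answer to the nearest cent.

$33.04

Risk-neutral probability p = (e^0.04 − 0.8)/(1.25 − 0.8) = 0.2408/0.4500 = 0.5351
Terminal stock prices: S_uu = 187.5, S_ud = 120, S_dd = 76.8
Terminal payoffs (K − S): max(-34.5, 0) = 0, max(33, 0) = 33, max(76.2, 0) = 76.2
Node u (S = 150): continuation = e^(−0.04)·[0.5351·0.0000 + 0.4649·33.0000] = 14.7390; exercise value = 3.0000 ≤ continuation, so V_u = 14.7390
Node d (S = 96): continuation = e^(−0.04)·[0.5351·33.0000 + 0.4649·76.2000] = 51.0008; exercise value = 57.0000 > continuation, so V_d = 57.0000 (exercise)
Node 0 (S = 120): continuation = e^(−0.04)·[0.5351·14.7390 + 0.4649·57.0000] = 33.0364; exercise value = 33.0000 ≤ continuation, so V_0 = 33.0364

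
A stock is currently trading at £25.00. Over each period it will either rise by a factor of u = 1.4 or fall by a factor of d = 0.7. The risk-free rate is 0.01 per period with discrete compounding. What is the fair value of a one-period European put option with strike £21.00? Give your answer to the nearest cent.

Risk-neutral probability p = (1 + 0.01 − 0.7)/(1.4 − 0.7) = 0.3100/0.7000 = 0.4429
Terminal stock prices: S_u = 35, S_d = 17.5
Terminal payoffs (K − S): max(-14, 0) = 0, max(3.5, 0) = 3.5
Node 0 (S = 25): V_0 = 1/1.01·[0.4429·0.0000 + 0.5571·3.5000] = 1.9307

£1.93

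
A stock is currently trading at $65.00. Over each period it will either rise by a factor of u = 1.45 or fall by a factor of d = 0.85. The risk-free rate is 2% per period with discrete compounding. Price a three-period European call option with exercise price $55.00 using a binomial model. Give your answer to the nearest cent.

$18.40

Risk-neutral probability p = (1 + 0.02 − 0.85)/(1.45 − 0.85) = 0.1700/0.6000 = 0.2833
Terminal stock prices: S_uuu = 198.2, S_uud = 116.2, S_udd = 68.1, S_ddd = 39.92
Terminal payoffs (S − K): max(143.2, 0) = 143.2, max(61.16, 0) = 61.16, max(13.1, 0) = 13.1, max(-15.08, 0) = 0
Node uu (S = 136.7): V_uu = 1/1.02·[0.2833·143.1606 + 0.7167·61.1631] = 82.7409
Node ud (S = 80.11): V_ud = 1/1.02·[0.2833·61.1631 + 0.7167·13.0956] = 26.1909
Node dd (S = 46.96): V_dd = 1/1.02·[0.2833·13.0956 + 0.7167·0.0000] = 3.6377
Node u (S = 94.25): V_u = 1/1.02·[0.2833·82.7409 + 0.7167·26.1909] = 41.3857
Node d (S = 55.25): V_d = 1/1.02·[0.2833·26.1909 + 0.7167·3.6377] = 9.8311
Node 0 (S = 65): V_0 = 1/1.02·[0.2833·41.3857 + 0.7167·9.8311] = 18.4035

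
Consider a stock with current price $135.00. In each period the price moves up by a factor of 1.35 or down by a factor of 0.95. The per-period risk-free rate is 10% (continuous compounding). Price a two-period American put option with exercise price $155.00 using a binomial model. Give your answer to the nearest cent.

Risk-neutral probability p = (e^0.1 − 0.95)/(1.35 − 0.95) = 0.1552/0.4000 = 0.3879
Terminal stock prices: S_uu = 246, S_ud = 173.1, S_dd = 121.8
Terminal payoffs (K − S): max(-91.04, 0) = 0, max(-18.14, 0) = 0, max(33.16, 0) = 33.16
Node u (S = 182.2): continuation = e^(−0.1)·[0.3879·0.0000 + 0.6121·0.0000] = 0.0000; exercise value = 0.0000 ≤ continuation, so V_u = 0.0000
Node d (S = 128.2): continuation = e^(−0.1)·[0.3879·0.0000 + 0.6121·33.1625] = 18.3663; exercise value = 26.7500 > continuation, so V_d = 26.7500 (exercise)
Node 0 (S = 135): continuation = e^(−0.1)·[0.3879·0.0000 + 0.6121·26.7500] = 14.8149; exercise value = 20.0000 > continuation, so V_0 = 20.0000 (exercise)

$20.00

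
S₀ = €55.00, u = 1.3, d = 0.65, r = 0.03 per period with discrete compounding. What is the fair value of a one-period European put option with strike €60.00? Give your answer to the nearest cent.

Risk-neutral probability p = (1 + 0.03 − 0.65)/(1.3 − 0.65) = 0.3800/0.6500 = 0.5846
Terminal stock prices: S_u = 71.5, S_d = 35.75
Terminal payoffs (K − S): max(-11.5, 0) = 0, max(24.25, 0) = 24.25
Node 0 (S = 55): V_0 = 1/1.03·[0.5846·0.0000 + 0.4154·24.2500] = 9.7797

€9.78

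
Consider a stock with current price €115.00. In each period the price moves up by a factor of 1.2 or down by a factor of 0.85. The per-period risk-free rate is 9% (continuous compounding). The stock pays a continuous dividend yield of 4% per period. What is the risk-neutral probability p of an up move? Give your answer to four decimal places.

Per-period risk-free factor R = e^0.09 = 1.0942; dividend-adjusted growth = e^(0.09−0.04) = 1.0513.
Risk-neutral probability p = (1.0513 − 0.85)/(1.2 − 0.85) = 0.2013/0.3500 = 0.5751

p = 0.5751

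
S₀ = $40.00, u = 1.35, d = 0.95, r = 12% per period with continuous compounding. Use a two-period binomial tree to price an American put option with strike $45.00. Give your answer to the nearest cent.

$5.00

Risk-neutral probability p = (e^0.12 − 0.95)/(1.35 − 0.95) = 0.1775/0.4000 = 0.4437
Terminal stock prices: S_uu = 72.9, S_ud = 51.3, S_dd = 36.1
Terminal payoffs (K − S): max(-27.9, 0) = 0, max(-6.3, 0) = 0, max(8.9, 0) = 8.9
Node u (S = 54): continuation = e^(−0.12)·[0.4437·0.0000 + 0.5563·0.0000] = 0.0000; exercise value = 0.0000 ≤ continuation, so V_u = 0.0000
Node d (S = 38): continuation = e^(−0.12)·[0.4437·0.0000 + 0.5563·8.9000] = 4.3909; exercise value = 7.0000 > continuation, so V_d = 7.0000 (exercise)
Node 0 (S = 40): continuation = e^(−0.12)·[0.4437·0.0000 + 0.5563·7.0000] = 3.4535; exercise value = 5.0000 > continuation, so V_0 = 5.0000 (exercise)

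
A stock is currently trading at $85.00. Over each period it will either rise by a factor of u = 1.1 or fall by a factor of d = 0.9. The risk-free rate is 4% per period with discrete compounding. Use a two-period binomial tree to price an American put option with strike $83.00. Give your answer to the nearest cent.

$1.88

Risk-neutral probability p = (1 + 0.04 − 0.9)/(1.1 − 0.9) = 0.1400/0.2000 = 0.7000
Terminal stock prices: S_uu = 102.9, S_ud = 84.15, S_dd = 68.85
Terminal payoffs (K − S): max(-19.85, 0) = 0, max(-1.15, 0) = 0, max(14.15, 0) = 14.15
Node u (S = 93.5): continuation = 1/1.04·[0.7000·0.0000 + 0.3000·0.0000] = 0.0000; exercise value = 0.0000 ≤ continuation, so V_u = 0.0000
Node d (S = 76.5): continuation = 1/1.04·[0.7000·0.0000 + 0.3000·14.1500] = 4.0817; exercise value = 6.5000 > continuation, so V_d = 6.5000 (exercise)
Node 0 (S = 85): continuation = 1/1.04·[0.7000·0.0000 + 0.3000·6.5000] = 1.8750; exercise value = 0.0000 ≤ continuation, so V_0 = 1.8750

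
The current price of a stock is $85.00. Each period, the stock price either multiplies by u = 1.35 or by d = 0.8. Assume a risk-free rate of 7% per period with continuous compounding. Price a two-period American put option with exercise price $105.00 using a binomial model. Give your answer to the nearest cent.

Risk-neutral probability p = (e^0.07 − 0.8)/(1.35 − 0.8) = 0.2725/0.5500 = 0.4955
Terminal stock prices: S_uu = 154.9, S_ud = 91.8, S_dd = 54.4
Terminal payoffs (K − S): max(-49.91, 0) = 0, max(13.2, 0) = 13.2, max(50.6, 0) = 50.6
Node u (S = 114.8): continuation = e^(−0.07)·[0.4955·0.0000 + 0.5045·13.2000] = 6.2096; exercise value = 0.0000 ≤ continuation, so V_u = 6.2096
Node d (S = 68): continuation = e^(−0.07)·[0.4955·13.2000 + 0.5045·50.6000] = 29.9014; exercise value = 37.0000 > continuation, so V_d = 37.0000 (exercise)
Node 0 (S = 85): continuation = e^(−0.07)·[0.4955·6.2096 + 0.5045·37.0000] = 20.2742; exercise value = 20.0000 ≤ continuation, so V_0 = 20.2742

$20.27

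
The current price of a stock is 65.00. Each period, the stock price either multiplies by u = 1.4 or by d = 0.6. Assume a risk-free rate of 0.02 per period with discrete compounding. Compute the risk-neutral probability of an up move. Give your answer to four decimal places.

p = 0.5250

Risk-neutral probability p = (1 + 0.02 − 0.6)/(1.4 − 0.6) = 0.4200/0.8000 = 0.5250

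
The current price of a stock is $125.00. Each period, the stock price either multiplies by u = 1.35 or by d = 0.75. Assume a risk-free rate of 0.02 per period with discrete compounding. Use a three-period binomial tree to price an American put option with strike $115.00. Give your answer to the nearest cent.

Risk-neutral probability p = (1 + 0.02 − 0.75)/(1.35 − 0.75) = 0.2700/0.6000 = 0.4500
Terminal stock prices: S_uuu = 307.5, S_uud = 170.9, S_udd = 94.92, S_ddd = 52.73
Terminal payoffs (K − S): max(-192.5, 0) = 0, max(-55.86, 0) = 0, max(20.08, 0) = 20.08, max(62.27, 0) = 62.27
Node uu (S = 227.8): continuation = 1/1.02·[0.4500·0.0000 + 0.5500·0.0000] = 0.0000; exercise value = 0.0000 ≤ continuation, so V_uu = 0.0000
Node ud (S = 126.6): continuation = 1/1.02·[0.4500·0.0000 + 0.5500·20.0781] = 10.8264; exercise value = 0.0000 ≤ continuation, so V_ud = 10.8264
Node dd (S = 70.31): continuation = 1/1.02·[0.4500·20.0781 + 0.5500·62.2656] = 42.4326; exercise value = 44.6875 > continuation, so V_dd = 44.6875 (exercise)
Node u (S = 168.8): continuation = 1/1.02·[0.4500·0.0000 + 0.5500·10.8264] = 5.8378; exercise value = 0.0000 ≤ continuation, so V_u = 5.8378
Node d (S = 93.75): continuation = 1/1.02·[0.4500·10.8264 + 0.5500·44.6875] = 28.8726; exercise value = 21.2500 ≤ continuation, so V_d = 28.8726
Node 0 (S = 125): continuation = 1/1.02·[0.4500·5.8378 + 0.5500·28.8726] = 18.1440; exercise value = 0.0000 ≤ continuation, so V_0 = 18.1440

$18.14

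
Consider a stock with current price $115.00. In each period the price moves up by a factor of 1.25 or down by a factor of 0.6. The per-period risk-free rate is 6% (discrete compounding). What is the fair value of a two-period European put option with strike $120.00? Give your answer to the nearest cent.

$18.40

Risk-neutral probability p = (1 + 0.06 − 0.6)/(1.25 − 0.6) = 0.4600/0.6500 = 0.7077
Terminal stock prices: S_uu = 179.7, S_ud = 86.25, S_dd = 41.4
Terminal payoffs (K − S): max(-59.69, 0) = 0, max(33.75, 0) = 33.75, max(78.6, 0) = 78.6
Node u (S = 143.8): V_u = 1/1.06·[0.7077·0.0000 + 0.2923·33.7500] = 9.3070
Node d (S = 69): V_d = 1/1.06·[0.7077·33.7500 + 0.2923·78.6000] = 44.2075
Node 0 (S = 115): V_0 = 1/1.06·[0.7077·9.3070 + 0.2923·44.2075] = 18.4044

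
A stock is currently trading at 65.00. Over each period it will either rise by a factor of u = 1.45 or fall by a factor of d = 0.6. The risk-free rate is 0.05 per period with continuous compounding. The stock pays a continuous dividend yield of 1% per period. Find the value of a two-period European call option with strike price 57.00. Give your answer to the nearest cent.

19.39

Per-period risk-free factor R = e^0.05 = 1.0513; dividend-adjusted growth = e^(0.05−0.01) = 1.0408.
Risk-neutral probability p = (1.0408 − 0.6)/(1.45 − 0.6) = 0.4408/0.8500 = 0.5186
Terminal stock prices: S_uu = 136.7, S_ud = 56.55, S_dd = 23.4
Terminal payoffs (S − K): max(79.66, 0) = 79.66, max(-0.45, 0) = 0, max(-33.6, 0) = 0
Node u (S = 94.25): V_u = e^(−0.05)·[0.5186·79.6625 + 0.4814·0.0000] = 39.2982
Node d (S = 39): V_d = e^(−0.05)·[0.5186·0.0000 + 0.4814·0.0000] = 0.0000
Node 0 (S = 65): V_0 = e^(−0.05)·[0.5186·39.2982 + 0.4814·0.0000] = 19.3861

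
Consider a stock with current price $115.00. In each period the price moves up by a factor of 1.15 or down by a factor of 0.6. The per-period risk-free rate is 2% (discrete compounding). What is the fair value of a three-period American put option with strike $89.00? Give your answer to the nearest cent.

Risk-neutral probability p = (1 + 0.02 − 0.6)/(1.15 − 0.6) = 0.4200/0.5500 = 0.7636
Terminal stock prices: S_uuu = 174.9, S_uud = 91.25, S_udd = 47.61, S_ddd = 24.84
Terminal payoffs (K − S): max(-85.9, 0) = 0, max(-2.252, 0) = 0, max(41.39, 0) = 41.39, max(64.16, 0) = 64.16
Node uu (S = 152.1): continuation = 1/1.02·[0.7636·0.0000 + 0.2364·0.0000] = 0.0000; exercise value = 0.0000 ≤ continuation, so V_uu = 0.0000
Node ud (S = 79.35): continuation = 1/1.02·[0.7636·0.0000 + 0.2364·41.3900] = 9.5913; exercise value = 9.6500 > continuation, so V_ud = 9.6500 (exercise)
Node dd (S = 41.4): continuation = 1/1.02·[0.7636·41.3900 + 0.2364·64.1600] = 45.8549; exercise value = 47.6000 > continuation, so V_dd = 47.6000 (exercise)
Node u (S = 132.2): continuation = 1/1.02·[0.7636·0.0000 + 0.2364·9.6500] = 2.2362; exercise value = 0.0000 ≤ continuation, so V_u = 2.2362
Node d (S = 69): continuation = 1/1.02·[0.7636·9.6500 + 0.2364·47.6000] = 18.2549; exercise value = 20.0000 > continuation, so V_d = 20.0000 (exercise)
Node 0 (S = 115): continuation = 1/1.02·[0.7636·2.2362 + 0.2364·20.0000] = 6.3087; exercise value = 0.0000 ≤ continuation, so V_0 = 6.3087

$6.31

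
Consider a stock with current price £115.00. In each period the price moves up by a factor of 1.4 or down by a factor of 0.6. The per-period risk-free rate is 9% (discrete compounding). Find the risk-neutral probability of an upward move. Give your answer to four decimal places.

Risk-neutral probability p = (1 + 0.09 − 0.6)/(1.4 − 0.6) = 0.4900/0.8000 = 0.6125

p = 0.6125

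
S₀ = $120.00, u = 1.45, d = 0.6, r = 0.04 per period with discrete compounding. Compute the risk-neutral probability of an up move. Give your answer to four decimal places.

p = 0.5176

Risk-neutral probability p = (1 + 0.04 − 0.6)/(1.45 − 0.6) = 0.4400/0.8500 = 0.5176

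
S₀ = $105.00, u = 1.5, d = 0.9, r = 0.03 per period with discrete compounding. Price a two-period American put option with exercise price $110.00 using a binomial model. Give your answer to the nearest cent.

Risk-neutral probability p = (1 + 0.03 − 0.9)/(1.5 − 0.9) = 0.1300/0.6000 = 0.2167
Terminal stock prices: S_uu = 236.2, S_ud = 141.8, S_dd = 85.05
Terminal payoffs (K − S): max(-126.2, 0) = 0, max(-31.75, 0) = 0, max(24.95, 0) = 24.95
Node u (S = 157.5): continuation = 1/1.03·[0.2167·0.0000 + 0.7833·0.0000] = 0.0000; exercise value = 0.0000 ≤ continuation, so V_u = 0.0000
Node d (S = 94.5): continuation = 1/1.03·[0.2167·0.0000 + 0.7833·24.9500] = 18.9749; exercise value = 15.5000 ≤ continuation, so V_d = 18.9749
Node 0 (S = 105): continuation = 1/1.03·[0.2167·0.0000 + 0.7833·18.9749] = 14.4308; exercise value = 5.0000 ≤ continuation, so V_0 = 14.4308

$14.43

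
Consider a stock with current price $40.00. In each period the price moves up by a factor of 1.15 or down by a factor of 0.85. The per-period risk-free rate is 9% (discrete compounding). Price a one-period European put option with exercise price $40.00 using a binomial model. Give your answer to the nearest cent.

$1.10

Risk-neutral probability p = (1 + 0.09 − 0.85)/(1.15 − 0.85) = 0.2400/0.3000 = 0.8000
Terminal stock prices: S_u = 46, S_d = 34
Terminal payoffs (K − S): max(-6, 0) = 0, max(6, 0) = 6
Node 0 (S = 40): V_0 = 1/1.09·[0.8000·0.0000 + 0.2000·6.0000] = 1.1009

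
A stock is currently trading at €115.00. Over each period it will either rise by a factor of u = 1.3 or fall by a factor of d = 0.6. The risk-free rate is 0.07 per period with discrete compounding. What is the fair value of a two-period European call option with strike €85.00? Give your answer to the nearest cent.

Risk-neutral probability p = (1 + 0.07 − 0.6)/(1.3 − 0.6) = 0.4700/0.7000 = 0.6714
Terminal stock prices: S_uu = 194.4, S_ud = 89.7, S_dd = 41.4
Terminal payoffs (S − K): max(109.4, 0) = 109.4, max(4.7, 0) = 4.7, max(-43.6, 0) = 0
Node u (S = 149.5): V_u = 1/1.07·[0.6714·109.3500 + 0.3286·4.7000] = 70.0607
Node d (S = 69): V_d = 1/1.07·[0.6714·4.7000 + 0.3286·0.0000] = 2.9493
Node 0 (S = 115): V_0 = 1/1.07·[0.6714·70.0607 + 0.3286·2.9493] = 44.8690

€44.87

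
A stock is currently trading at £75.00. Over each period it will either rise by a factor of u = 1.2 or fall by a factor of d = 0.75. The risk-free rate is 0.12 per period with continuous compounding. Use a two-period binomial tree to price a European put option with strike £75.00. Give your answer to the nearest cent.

£2.26

Risk-neutral probability p = (e^0.12 − 0.75)/(1.2 − 0.75) = 0.3775/0.4500 = 0.8389
Terminal stock prices: S_uu = 108, S_ud = 67.5, S_dd = 42.19
Terminal payoffs (K − S): max(-33, 0) = 0, max(7.5, 0) = 7.5, max(32.81, 0) = 32.81
Node u (S = 90): V_u = e^(−0.12)·[0.8389·0.0000 + 0.1611·7.5000] = 1.0717
Node d (S = 56.25): V_d = e^(−0.12)·[0.8389·7.5000 + 0.1611·32.8125] = 10.2690
Node 0 (S = 75): V_0 = e^(−0.12)·[0.8389·1.0717 + 0.1611·10.2690] = 2.2648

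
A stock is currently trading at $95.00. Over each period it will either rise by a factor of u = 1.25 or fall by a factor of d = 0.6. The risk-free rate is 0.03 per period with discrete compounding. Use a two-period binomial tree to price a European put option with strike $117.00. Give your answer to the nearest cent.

$28.25

Risk-neutral probability p = (1 + 0.03 − 0.6)/(1.25 − 0.6) = 0.4300/0.6500 = 0.6615
Terminal stock prices: S_uu = 148.4, S_ud = 71.25, S_dd = 34.2
Terminal payoffs (K − S): max(-31.44, 0) = 0, max(45.75, 0) = 45.75, max(82.8, 0) = 82.8
Node u (S = 118.8): V_u = 1/1.03·[0.6615·0.0000 + 0.3385·45.7500] = 15.0336
Node d (S = 57): V_d = 1/1.03·[0.6615·45.7500 + 0.3385·82.8000] = 56.5922
Node 0 (S = 95): V_0 = 1/1.03·[0.6615·15.0336 + 0.3385·56.5922] = 28.2520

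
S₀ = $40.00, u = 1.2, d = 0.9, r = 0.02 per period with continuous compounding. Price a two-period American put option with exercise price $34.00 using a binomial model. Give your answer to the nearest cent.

Risk-neutral probability p = (e^0.02 − 0.9)/(1.2 − 0.9) = 0.1202/0.3000 = 0.4007
Terminal stock prices: S_uu = 57.6, S_ud = 43.2, S_dd = 32.4
Terminal payoffs (K − S): max(-23.6, 0) = 0, max(-9.2, 0) = 0, max(1.6, 0) = 1.6
Node u (S = 48): continuation = e^(−0.02)·[0.4007·0.0000 + 0.5993·0.0000] = 0.0000; exercise value = 0.0000 ≤ continuation, so V_u = 0.0000
Node d (S = 36): continuation = e^(−0.02)·[0.4007·0.0000 + 0.5993·1.6000] = 0.9399; exercise value = 0.0000 ≤ continuation, so V_d = 0.9399
Node 0 (S = 40): continuation = e^(−0.02)·[0.4007·0.0000 + 0.5993·0.9399] = 0.5522; exercise value = 0.0000 ≤ continuation, so V_0 = 0.5522

$0.55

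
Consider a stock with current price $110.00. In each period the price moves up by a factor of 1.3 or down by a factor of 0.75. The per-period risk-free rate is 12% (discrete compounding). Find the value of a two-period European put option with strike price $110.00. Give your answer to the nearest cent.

Risk-neutral probability p = (1 + 0.12 − 0.75)/(1.3 − 0.75) = 0.3700/0.5500 = 0.6727
Terminal stock prices: S_uu = 185.9, S_ud = 107.2, S_dd = 61.88
Terminal payoffs (K − S): max(-75.9, 0) = 0, max(2.75, 0) = 2.75, max(48.12, 0) = 48.12
Node u (S = 143): V_u = 1/1.12·[0.6727·0.0000 + 0.3273·2.7500] = 0.8036
Node d (S = 82.5): V_d = 1/1.12·[0.6727·2.7500 + 0.3273·48.1250] = 15.7143
Node 0 (S = 110): V_0 = 1/1.12·[0.6727·0.8036 + 0.3273·15.7143] = 5.0745

$5.07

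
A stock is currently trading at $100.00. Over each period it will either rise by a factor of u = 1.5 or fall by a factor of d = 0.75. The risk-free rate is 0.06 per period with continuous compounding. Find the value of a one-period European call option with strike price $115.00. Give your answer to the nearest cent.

Risk-neutral probability p = (e^0.06 − 0.75)/(1.5 − 0.75) = 0.3118/0.7500 = 0.4158
Terminal stock prices: S_u = 150, S_d = 75
Terminal payoffs (S − K): max(35, 0) = 35, max(-40, 0) = 0
Node 0 (S = 100): V_0 = e^(−0.06)·[0.4158·35.0000 + 0.5842·0.0000] = 13.7049

$13.70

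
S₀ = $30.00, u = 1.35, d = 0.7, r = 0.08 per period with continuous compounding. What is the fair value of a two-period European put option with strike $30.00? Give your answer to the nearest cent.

Risk-neutral probability p = (e^0.08 − 0.7)/(1.35 − 0.7) = 0.3833/0.6500 = 0.5897
Terminal stock prices: S_uu = 54.68, S_ud = 28.35, S_dd = 14.7
Terminal payoffs (K − S): max(-24.68, 0) = 0, max(1.65, 0) = 1.65, max(15.3, 0) = 15.3
Node u (S = 40.5): V_u = e^(−0.08)·[0.5897·0.0000 + 0.4103·1.6500] = 0.6250
Node d (S = 21): V_d = e^(−0.08)·[0.5897·1.6500 + 0.4103·15.3000] = 6.6935
Node 0 (S = 30): V_0 = e^(−0.08)·[0.5897·0.6250 + 0.4103·6.6935] = 2.8756

$2.88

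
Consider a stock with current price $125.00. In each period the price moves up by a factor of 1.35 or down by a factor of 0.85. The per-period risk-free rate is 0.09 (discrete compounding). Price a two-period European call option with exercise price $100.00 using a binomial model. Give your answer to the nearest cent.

Risk-neutral probability p = (1 + 0.09 − 0.85)/(1.35 − 0.85) = 0.2400/0.5000 = 0.4800
Terminal stock prices: S_uu = 227.8, S_ud = 143.4, S_dd = 90.31
Terminal payoffs (S − K): max(127.8, 0) = 127.8, max(43.44, 0) = 43.44, max(-9.688, 0) = 0
Node u (S = 168.8): V_u = 1/1.09·[0.4800·127.8125 + 0.5200·43.4375] = 77.0069
Node d (S = 106.2): V_d = 1/1.09·[0.4800·43.4375 + 0.5200·0.0000] = 19.1284
Node 0 (S = 125): V_0 = 1/1.09·[0.4800·77.0069 + 0.5200·19.1284] = 43.0368

$43.04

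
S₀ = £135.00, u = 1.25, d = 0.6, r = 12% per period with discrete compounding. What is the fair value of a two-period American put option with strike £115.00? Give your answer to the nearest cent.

£7.83

Risk-neutral probability p = (1 + 0.12 − 0.6)/(1.25 − 0.6) = 0.5200/0.6500 = 0.8000
Terminal stock prices: S_uu = 210.9, S_ud = 101.2, S_dd = 48.6
Terminal payoffs (K − S): max(-95.94, 0) = 0, max(13.75, 0) = 13.75, max(66.4, 0) = 66.4
Node u (S = 168.8): continuation = 1/1.12·[0.8000·0.0000 + 0.2000·13.7500] = 2.4554; exercise value = 0.0000 ≤ continuation, so V_u = 2.4554
Node d (S = 81): continuation = 1/1.12·[0.8000·13.7500 + 0.2000·66.4000] = 21.6786; exercise value = 34.0000 > continuation, so V_d = 34.0000 (exercise)
Node 0 (S = 135): continuation = 1/1.12·[0.8000·2.4554 + 0.2000·34.0000] = 7.8253; exercise value = 0.0000 ≤ continuation, so V_0 = 7.8253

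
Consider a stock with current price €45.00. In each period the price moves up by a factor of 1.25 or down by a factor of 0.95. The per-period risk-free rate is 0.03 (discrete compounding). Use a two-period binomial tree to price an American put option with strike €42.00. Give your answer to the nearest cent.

€0.70

Risk-neutral probability p = (1 + 0.03 − 0.95)/(1.25 − 0.95) = 0.0800/0.3000 = 0.2667
Terminal stock prices: S_uu = 70.31, S_ud = 53.44, S_dd = 40.61
Terminal payoffs (K − S): max(-28.31, 0) = 0, max(-11.44, 0) = 0, max(1.388, 0) = 1.388
Node u (S = 56.25): continuation = 1/1.03·[0.2667·0.0000 + 0.7333·0.0000] = 0.0000; exercise value = 0.0000 ≤ continuation, so V_u = 0.0000
Node d (S = 42.75): continuation = 1/1.03·[0.2667·0.0000 + 0.7333·1.3875] = 0.9879; exercise value = 0.0000 ≤ continuation, so V_d = 0.9879
Node 0 (S = 45): continuation = 1/1.03·[0.2667·0.0000 + 0.7333·0.9879] = 0.7033; exercise value = 0.0000 ≤ continuation, so V_0 = 0.7033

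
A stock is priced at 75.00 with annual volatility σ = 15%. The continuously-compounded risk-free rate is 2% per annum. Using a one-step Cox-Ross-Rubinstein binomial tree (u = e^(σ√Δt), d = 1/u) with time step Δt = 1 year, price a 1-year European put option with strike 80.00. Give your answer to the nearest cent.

CRR parameters: u = e^(σ√Δt) = e^(0.15·√1) = 1.1618, d = 1/u = 0.8607
Per-period rate: rΔt = 0.02·1 = 0.02, so R = e^0.02 = 1.0202
Risk-neutral probability p = (e^0.02 − 0.8607)/(1.1618 − 0.8607) = 0.1595/0.3011 = 0.5297
Terminal stock prices: S_u = 87.14, S_d = 64.55
Terminal payoffs (K − S): max(-7.138, 0) = 0, max(15.45, 0) = 15.45
Node 0 (S = 75): V_0 = e^(−0.02)·[0.5297·0.0000 + 0.4703·15.4469] = 7.1215

7.12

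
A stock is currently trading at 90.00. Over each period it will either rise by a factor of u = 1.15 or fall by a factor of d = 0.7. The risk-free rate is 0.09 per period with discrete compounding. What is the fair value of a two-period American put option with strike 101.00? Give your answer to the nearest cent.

11.00

Risk-neutral probability p = (1 + 0.09 − 0.7)/(1.15 − 0.7) = 0.3900/0.4500 = 0.8667
Terminal stock prices: S_uu = 119, S_ud = 72.45, S_dd = 44.1
Terminal payoffs (K − S): max(-18.02, 0) = 0, max(28.55, 0) = 28.55, max(56.9, 0) = 56.9
Node u (S = 103.5): continuation = 1/1.09·[0.8667·0.0000 + 0.1333·28.5500] = 3.4924; exercise value = 0.0000 ≤ continuation, so V_u = 3.4924
Node d (S = 63): continuation = 1/1.09·[0.8667·28.5500 + 0.1333·56.9000] = 29.6606; exercise value = 38.0000 > continuation, so V_d = 38.0000 (exercise)
Node 0 (S = 90): continuation = 1/1.09·[0.8667·3.4924 + 0.1333·38.0000] = 7.4251; exercise value = 11.0000 > continuation, so V_0 = 11.0000 (exercise)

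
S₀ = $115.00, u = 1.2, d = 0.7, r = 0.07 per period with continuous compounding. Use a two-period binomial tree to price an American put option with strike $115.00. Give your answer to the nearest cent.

$11.24

Risk-neutral probability p = (e^0.07 − 0.7)/(1.2 − 0.7) = 0.3725/0.5000 = 0.7450
Terminal stock prices: S_uu = 165.6, S_ud = 96.6, S_dd = 56.35
Terminal payoffs (K − S): max(-50.6, 0) = 0, max(18.4, 0) = 18.4, max(58.65, 0) = 58.65
Node u (S = 138): continuation = e^(−0.07)·[0.7450·0.0000 + 0.2550·18.4000] = 4.3745; exercise value = 0.0000 ≤ continuation, so V_u = 4.3745
Node d (S = 80.5): continuation = e^(−0.07)·[0.7450·18.4000 + 0.2550·58.6500] = 26.7253; exercise value = 34.5000 > continuation, so V_d = 34.5000 (exercise)
Node 0 (S = 115): continuation = e^(−0.07)·[0.7450·4.3745 + 0.2550·34.5000] = 11.2410; exercise value = 0.0000 ≤ continuation, so V_0 = 11.2410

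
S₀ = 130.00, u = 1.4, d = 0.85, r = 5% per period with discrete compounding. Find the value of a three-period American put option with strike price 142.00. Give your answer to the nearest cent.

Risk-neutral probability p = (1 + 0.05 − 0.85)/(1.4 − 0.85) = 0.2000/0.5500 = 0.3636
Terminal stock prices: S_uuu = 356.7, S_uud = 216.6, S_udd = 131.5, S_ddd = 79.84
Terminal payoffs (K − S): max(-214.7, 0) = 0, max(-74.58, 0) = 0, max(10.51, 0) = 10.51, max(62.16, 0) = 62.16
Node uu (S = 254.8): continuation = 1/1.05·[0.3636·0.0000 + 0.6364·0.0000] = 0.0000; exercise value = 0.0000 ≤ continuation, so V_uu = 0.0000
Node ud (S = 154.7): continuation = 1/1.05·[0.3636·0.0000 + 0.6364·10.5050] = 6.3667; exercise value = 0.0000 ≤ continuation, so V_ud = 6.3667
Node dd (S = 93.92): continuation = 1/1.05·[0.3636·10.5050 + 0.6364·62.1638] = 41.3131; exercise value = 48.0750 > continuation, so V_dd = 48.0750 (exercise)
Node u (S = 182): continuation = 1/1.05·[0.3636·0.0000 + 0.6364·6.3667] = 3.8586; exercise value = 0.0000 ≤ continuation, so V_u = 3.8586
Node d (S = 110.5): continuation = 1/1.05·[0.3636·6.3667 + 0.6364·48.0750] = 31.3413; exercise value = 31.5000 > continuation, so V_d = 31.5000 (exercise)
Node 0 (S = 130): continuation = 1/1.05·[0.3636·3.8586 + 0.6364·31.5000] = 20.4272; exercise value = 12.0000 ≤ continuation, so V_0 = 20.4272

20.43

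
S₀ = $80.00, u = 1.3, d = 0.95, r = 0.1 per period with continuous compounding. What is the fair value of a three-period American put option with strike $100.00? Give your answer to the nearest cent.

$20.00

Risk-neutral probability p = (e^0.1 − 0.95)/(1.3 − 0.95) = 0.1552/0.3500 = 0.4433
Terminal stock prices: S_uuu = 175.8, S_uud = 128.4, S_udd = 93.86, S_ddd = 68.59
Terminal payoffs (K − S): max(-75.76, 0) = 0, max(-28.44, 0) = 0, max(6.14, 0) = 6.14, max(31.41, 0) = 31.41
Node uu (S = 135.2): continuation = e^(−0.1)·[0.4433·0.0000 + 0.5567·0.0000] = 0.0000; exercise value = 0.0000 ≤ continuation, so V_uu = 0.0000
Node ud (S = 98.8): continuation = e^(−0.1)·[0.4433·0.0000 + 0.5567·6.1400] = 3.0926; exercise value = 1.2000 ≤ continuation, so V_ud = 3.0926
Node dd (S = 72.2): continuation = e^(−0.1)·[0.4433·6.1400 + 0.5567·31.4100] = 18.2837; exercise value = 27.8000 > continuation, so V_dd = 27.8000 (exercise)
Node u (S = 104): continuation = e^(−0.1)·[0.4433·0.0000 + 0.5567·3.0926] = 1.5577; exercise value = 0.0000 ≤ continuation, so V_u = 1.5577
Node d (S = 76): continuation = e^(−0.1)·[0.4433·3.0926 + 0.5567·27.8000] = 15.2430; exercise value = 24.0000 > continuation, so V_d = 24.0000 (exercise)
Node 0 (S = 80): continuation = e^(−0.1)·[0.4433·1.5577 + 0.5567·24.0000] = 12.7132; exercise value = 20.0000 > continuation, so V_0 = 20.0000 (exercise)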